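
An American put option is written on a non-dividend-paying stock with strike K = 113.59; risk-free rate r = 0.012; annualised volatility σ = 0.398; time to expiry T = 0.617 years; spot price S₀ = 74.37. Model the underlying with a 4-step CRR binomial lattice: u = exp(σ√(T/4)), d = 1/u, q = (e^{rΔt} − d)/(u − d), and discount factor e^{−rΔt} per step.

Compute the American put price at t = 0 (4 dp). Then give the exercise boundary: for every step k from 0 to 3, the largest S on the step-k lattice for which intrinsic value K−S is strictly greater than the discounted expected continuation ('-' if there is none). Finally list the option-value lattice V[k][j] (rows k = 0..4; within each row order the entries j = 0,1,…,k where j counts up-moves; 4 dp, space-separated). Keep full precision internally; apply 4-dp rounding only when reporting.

params: Δt=0.15425 u=1.16919 d=0.85529 q=0.46690 e^(-rΔt)=0.99815
t_4 payoffs: 73.7927 59.1866 39.2200 11.9254 0.0000
t_3: node(3,0) S=46.5307 payoff=67.0593 vs cont=66.8492 → 67.0593 [stop]  node(3,1) S=63.6080 payoff=49.9820 vs cont=49.7719 → 49.9820 [stop]  node(3,2) S=86.9528 payoff=26.6372 vs cont=26.4271 → 26.6372 [stop]  node(3,3) S=118.8655 payoff=0.0000 vs cont=6.3456 → 6.3456 [wait]  ⇒ S*(3)=86.9528
t_2: node(2,0) S=54.4034 payoff=59.1866 vs cont=58.9766 → 59.1866 [stop]  node(2,1) S=74.3700 payoff=39.2200 vs cont=39.0099 → 39.2200 [stop]  node(2,2) S=101.6646 payoff=11.9254 vs cont=17.1312 → 17.1312 [wait]  ⇒ S*(2)=74.3700
t_1: node(1,0) S=63.6080 payoff=49.9820 vs cont=49.7719 → 49.9820 [stop]  node(1,1) S=86.9528 payoff=26.6372 vs cont=28.8532 → 28.8532 [wait]  ⇒ S*(1)=63.6080
t_0: node(0,0) S=74.3700 payoff=39.2200 vs cont=40.0427 → 40.0427 [wait]  ⇒ S*(0)=-

price = 40.0427
boundary = - 63.6080 74.3700 86.9528
tree:
40.0427
49.9820 28.8532
59.1866 39.2200 17.1312
67.0593 49.9820 26.6372 6.3456
73.7927 59.1866 39.2200 11.9254 0.0000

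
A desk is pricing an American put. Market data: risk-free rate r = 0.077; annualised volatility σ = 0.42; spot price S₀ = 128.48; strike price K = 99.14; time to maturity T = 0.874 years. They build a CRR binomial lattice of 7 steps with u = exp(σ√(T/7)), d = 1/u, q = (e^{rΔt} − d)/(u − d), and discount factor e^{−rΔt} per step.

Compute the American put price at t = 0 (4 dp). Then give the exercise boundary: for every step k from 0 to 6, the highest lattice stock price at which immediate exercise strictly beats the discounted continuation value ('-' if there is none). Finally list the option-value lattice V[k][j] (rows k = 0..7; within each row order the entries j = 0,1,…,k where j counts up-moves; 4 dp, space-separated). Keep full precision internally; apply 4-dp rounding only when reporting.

price = 5.2506
boundary = - - - - 70.9619 61.1748 70.9619
tree:
5.2506
8.3797 2.1657
13.0183 3.8182 0.5246
19.5596 6.6092 1.0497 0.0000
28.1781 11.1623 2.1004 0.0000 0.0000
37.9652 18.2087 4.2026 0.0000 0.0000 0.0000
46.4024 28.1781 8.4089 0.0000 0.0000 0.0000 0.0000
53.6760 37.9652 16.8252 0.0000 0.0000 0.0000 0.0000 0.0000

Δt=0.12486  u=1.15999  d=0.86208  q=0.49539  discount=0.99043
step 7 (expiry): payoffs max(K−S,0) = 53.6760 37.9652 16.8252 0.0000 0.0000 0.0000 0.0000 0.0000
step 6: (k=6,j=0): S=52.7376, (K−S)⁺=46.4024, hold=45.4539 ⇒ V=46.4024 exercise | (k=6,j=1): S=70.9619, (K−S)⁺=28.1781, hold=27.2295 ⇒ V=28.1781 exercise | (k=6,j=2): S=95.4839, (K−S)⁺=3.6561, hold=8.4089 ⇒ V=8.4089 continue | (k=6,j=3): S=128.4800, (K−S)⁺=0.0000, hold=0.0000 ⇒ V=0.0000 continue | (k=6,j=4): S=172.8784, (K−S)⁺=0.0000, hold=0.0000 ⇒ V=0.0000 continue | (k=6,j=5): S=232.6194, (K−S)⁺=0.0000, hold=0.0000 ⇒ V=0.0000 continue | (k=6,j=6): S=313.0048, (K−S)⁺=0.0000, hold=0.0000 ⇒ V=0.0000 continue  boundary S*=70.9619
step 5: (k=5,j=0): S=61.1748, (K−S)⁺=37.9652, hold=37.0166 ⇒ V=37.9652 exercise | (k=5,j=1): S=82.3148, (K−S)⁺=16.8252, hold=18.2087 ⇒ V=18.2087 continue | (k=5,j=2): S=110.7600, (K−S)⁺=0.0000, hold=4.2026 ⇒ V=4.2026 continue | (k=5,j=3): S=149.0349, (K−S)⁺=0.0000, hold=0.0000 ⇒ V=0.0000 continue | (k=5,j=4): S=200.5364, (K−S)⁺=0.0000, hold=0.0000 ⇒ V=0.0000 continue | (k=5,j=5): S=269.8351, (K−S)⁺=0.0000, hold=0.0000 ⇒ V=0.0000 continue  boundary S*=61.1748
step 4: (k=4,j=0): S=70.9619, (K−S)⁺=28.1781, hold=27.9083 ⇒ V=28.1781 exercise | (k=4,j=1): S=95.4839, (K−S)⁺=3.6561, hold=11.1623 ⇒ V=11.1623 continue | (k=4,j=2): S=128.4800, (K−S)⁺=0.0000, hold=2.1004 ⇒ V=2.1004 continue | (k=4,j=3): S=172.8784, (K−S)⁺=0.0000, hold=0.0000 ⇒ V=0.0000 continue | (k=4,j=4): S=232.6194, (K−S)⁺=0.0000, hold=0.0000 ⇒ V=0.0000 continue  boundary S*=70.9619
step 3: (k=3,j=0): S=82.3148, (K−S)⁺=16.8252, hold=19.5596 ⇒ V=19.5596 continue | (k=3,j=1): S=110.7600, (K−S)⁺=0.0000, hold=6.6092 ⇒ V=6.6092 continue | (k=3,j=2): S=149.0349, (K−S)⁺=0.0000, hold=1.0497 ⇒ V=1.0497 continue | (k=3,j=3): S=200.5364, (K−S)⁺=0.0000, hold=0.0000 ⇒ V=0.0000 continue  boundary S*=-
step 2: (k=2,j=0): S=95.4839, (K−S)⁺=3.6561, hold=13.0183 ⇒ V=13.0183 continue | (k=2,j=1): S=128.4800, (K−S)⁺=0.0000, hold=3.8182 ⇒ V=3.8182 continue | (k=2,j=2): S=172.8784, (K−S)⁺=0.0000, hold=0.5246 ⇒ V=0.5246 continue  boundary S*=-
step 1: (k=1,j=0): S=110.7600, (K−S)⁺=0.0000, hold=8.3797 ⇒ V=8.3797 continue | (k=1,j=1): S=149.0349, (K−S)⁺=0.0000, hold=2.1657 ⇒ V=2.1657 continue  boundary S*=-
step 0: (k=0,j=0): S=128.4800, (K−S)⁺=0.0000, hold=5.2506 ⇒ V=5.2506 continue  boundary S*=-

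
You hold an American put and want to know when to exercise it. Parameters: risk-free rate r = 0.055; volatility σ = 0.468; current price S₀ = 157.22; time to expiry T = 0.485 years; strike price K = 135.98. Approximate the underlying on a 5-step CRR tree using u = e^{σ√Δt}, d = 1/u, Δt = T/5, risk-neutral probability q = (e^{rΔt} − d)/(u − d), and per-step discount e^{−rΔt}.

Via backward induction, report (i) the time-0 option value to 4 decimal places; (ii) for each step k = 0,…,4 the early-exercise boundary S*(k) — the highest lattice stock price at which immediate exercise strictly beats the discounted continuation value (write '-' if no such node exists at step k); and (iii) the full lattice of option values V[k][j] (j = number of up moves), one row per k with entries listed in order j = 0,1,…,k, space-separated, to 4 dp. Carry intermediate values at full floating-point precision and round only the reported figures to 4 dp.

price = 8.3744
boundary = - - - 101.5319 117.4638
tree:
8.3744
13.8779 2.5506
22.3362 4.9387 0.0115
34.4481 9.5628 0.0224 0.0000
48.2192 18.5162 0.0434 0.0000 0.0000
60.1224 34.4481 0.0842 0.0000 0.0000 0.0000

Δt=0.09700, u=1.15692, d=0.86437, q=0.48191, disc=e^(-rΔt)=0.99468
k=5 terminal: V=max(K-S,0) → 60.1224 34.4481 0.0842 0.0000 0.0000 0.0000
k=4: j=0 S=87.7608 intr=48.2192 cont=47.4957 V=48.2192[EX]; j=1 S=117.4638 intr=18.5162 cont=17.7926 V=18.5162[EX]; j=2 S=157.2200 intr=0.0000 cont=0.0434 V=0.0434[hold]; j=3 S=210.4318 intr=0.0000 cont=0.0000 V=0.0000[hold]; j=4 S=281.6534 intr=0.0000 cont=0.0000 V=0.0000[hold]  S*(4)=117.4638
k=3: j=0 S=101.5319 intr=34.4481 cont=33.7246 V=34.4481[EX]; j=1 S=135.8958 intr=0.0842 cont=9.5628 V=9.5628[hold]; j=2 S=181.8903 intr=0.0000 cont=0.0224 V=0.0224[hold]; j=3 S=243.4519 intr=0.0000 cont=0.0000 V=0.0000[hold]  S*(3)=101.5319
k=2: j=0 S=117.4638 intr=18.5162 cont=22.3362 V=22.3362[hold]; j=1 S=157.2200 intr=0.0000 cont=4.9387 V=4.9387[hold]; j=2 S=210.4318 intr=0.0000 cont=0.0115 V=0.0115[hold]  S*(2)=-
k=1: j=0 S=135.8958 intr=0.0842 cont=13.8779 V=13.8779[hold]; j=1 S=181.8903 intr=0.0000 cont=2.5506 V=2.5506[hold]  S*(1)=-
k=0: j=0 S=157.2200 intr=0.0000 cont=8.3744 V=8.3744[hold]  S*(0)=-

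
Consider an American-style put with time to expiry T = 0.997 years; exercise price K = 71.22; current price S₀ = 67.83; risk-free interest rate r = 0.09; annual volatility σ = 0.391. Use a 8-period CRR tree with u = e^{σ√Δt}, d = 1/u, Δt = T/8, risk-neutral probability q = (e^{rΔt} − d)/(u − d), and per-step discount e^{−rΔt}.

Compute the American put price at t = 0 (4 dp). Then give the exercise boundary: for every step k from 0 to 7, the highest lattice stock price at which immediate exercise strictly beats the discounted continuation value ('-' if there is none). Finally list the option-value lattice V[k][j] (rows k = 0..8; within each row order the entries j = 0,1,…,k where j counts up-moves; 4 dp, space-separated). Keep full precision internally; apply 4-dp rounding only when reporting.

price = 9.9699
boundary = - - - 44.8314 51.4670 44.8314 51.4670 59.0847
tree:
9.9699
14.2701 5.9985
19.7695 9.2250 2.9856
26.3886 13.7549 5.0128 1.0751
32.1687 19.7530 8.2120 2.0047 0.1926
37.2035 26.3886 13.0246 3.7016 0.3945 0.0000
41.5892 32.1687 19.7530 6.7532 0.8080 0.0000 0.0000
45.4095 37.2035 26.3886 12.1353 1.6551 0.0000 0.0000 0.0000
48.7372 41.5892 32.1687 19.7530 3.3900 0.0000 0.0000 0.0000 0.0000

Δt=0.12462, u=1.14801, d=0.87107, q=0.50628, disc=e^(-rΔt)=0.98885
k=8 terminal: V=max(K-S,0) → 48.7372 41.5892 32.1687 19.7530 3.3900 0.0000 0.0000 0.0000 0.0000
k=7: j=0 S=25.8105 intr=45.4095 cont=44.6151 V=45.4095[EX]; j=1 S=34.0165 intr=37.2035 cont=36.4092 V=37.2035[EX]; j=2 S=44.8314 intr=26.3886 cont=25.5942 V=26.3886[EX]; j=3 S=59.0847 intr=12.1353 cont=11.3409 V=12.1353[EX]; j=4 S=77.8697 intr=0.0000 cont=1.6551 V=1.6551[hold]; j=5 S=102.6269 intr=0.0000 cont=0.0000 V=0.0000[hold]; j=6 S=135.2553 intr=0.0000 cont=0.0000 V=0.0000[hold]; j=7 S=178.2572 intr=0.0000 cont=0.0000 V=0.0000[hold]  S*(7)=59.0847
k=6: j=0 S=29.6308 intr=41.5892 cont=40.7949 V=41.5892[EX]; j=1 S=39.0513 intr=32.1687 cont=31.3743 V=32.1687[EX]; j=2 S=51.4670 intr=19.7530 cont=18.9586 V=19.7530[EX]; j=3 S=67.8300 intr=3.3900 cont=6.7532 V=6.7532[hold]; j=4 S=89.3953 intr=0.0000 cont=0.8080 V=0.8080[hold]; j=5 S=117.8169 intr=0.0000 cont=0.0000 V=0.0000[hold]; j=6 S=155.2747 intr=0.0000 cont=0.0000 V=0.0000[hold]  S*(6)=51.4670
k=5: j=0 S=34.0165 intr=37.2035 cont=36.4092 V=37.2035[EX]; j=1 S=44.8314 intr=26.3886 cont=25.5942 V=26.3886[EX]; j=2 S=59.0847 intr=12.1353 cont=13.0246 V=13.0246[hold]; j=3 S=77.8697 intr=0.0000 cont=3.7016 V=3.7016[hold]; j=4 S=102.6269 intr=0.0000 cont=0.3945 V=0.3945[hold]; j=5 S=135.2553 intr=0.0000 cont=0.0000 V=0.0000[hold]  S*(5)=44.8314
k=4: j=0 S=39.0513 intr=32.1687 cont=31.3743 V=32.1687[EX]; j=1 S=51.4670 intr=19.7530 cont=19.4039 V=19.7530[EX]; j=2 S=67.8300 intr=3.3900 cont=8.2120 V=8.2120[hold]; j=3 S=89.3953 intr=0.0000 cont=2.0047 V=2.0047[hold]; j=4 S=117.8169 intr=0.0000 cont=0.1926 V=0.1926[hold]  S*(4)=51.4670
k=3: j=0 S=44.8314 intr=26.3886 cont=25.5942 V=26.3886[EX]; j=1 S=59.0847 intr=12.1353 cont=13.7549 V=13.7549[hold]; j=2 S=77.8697 intr=0.0000 cont=5.0128 V=5.0128[hold]; j=3 S=102.6269 intr=0.0000 cont=1.0751 V=1.0751[hold]  S*(3)=44.8314
k=2: j=0 S=51.4670 intr=19.7530 cont=19.7695 V=19.7695[hold]; j=1 S=67.8300 intr=3.3900 cont=9.2250 V=9.2250[hold]; j=2 S=89.3953 intr=0.0000 cont=2.9856 V=2.9856[hold]  S*(2)=-
k=1: j=0 S=59.0847 intr=12.1353 cont=14.2701 V=14.2701[hold]; j=1 S=77.8697 intr=0.0000 cont=5.9985 V=5.9985[hold]  S*(1)=-
k=0: j=0 S=67.8300 intr=3.3900 cont=9.9699 V=9.9699[hold]  S*(0)=-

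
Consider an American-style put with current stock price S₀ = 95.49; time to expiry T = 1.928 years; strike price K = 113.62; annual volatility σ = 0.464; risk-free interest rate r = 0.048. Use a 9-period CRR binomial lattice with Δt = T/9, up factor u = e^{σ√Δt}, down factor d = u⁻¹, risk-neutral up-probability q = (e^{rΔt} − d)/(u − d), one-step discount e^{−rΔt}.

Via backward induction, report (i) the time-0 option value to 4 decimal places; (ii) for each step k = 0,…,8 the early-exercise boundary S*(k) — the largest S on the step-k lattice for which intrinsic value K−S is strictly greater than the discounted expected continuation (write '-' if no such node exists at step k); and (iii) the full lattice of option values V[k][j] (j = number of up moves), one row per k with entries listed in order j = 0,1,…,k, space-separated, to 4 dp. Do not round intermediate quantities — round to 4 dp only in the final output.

Δt=0.21422  u=1.23956  d=0.80674  q=0.47040  discount=0.98977
step 9 (expiry): payoffs max(K−S,0) = 99.7989 92.3837 80.9901 63.4837 36.5848 0.0000 0.0000 0.0000 0.0000 0.0000
step 8: (k=8,j=0): S=17.1321, (K−S)⁺=96.4879, hold=95.3256 ⇒ V=96.4879 exercise | (k=8,j=1): S=26.3237, (K−S)⁺=87.2963, hold=86.1339 ⇒ V=87.2963 exercise | (k=8,j=2): S=40.4468, (K−S)⁺=73.1732, hold=72.0109 ⇒ V=73.1732 exercise | (k=8,j=3): S=62.1471, (K−S)⁺=51.4729, hold=50.3105 ⇒ V=51.4729 exercise | (k=8,j=4): S=95.4900, (K−S)⁺=18.1300, hold=19.1772 ⇒ V=19.1772 continue | (k=8,j=5): S=146.7218, (K−S)⁺=0.0000, hold=0.0000 ⇒ V=0.0000 continue | (k=8,j=6): S=225.4403, (K−S)⁺=0.0000, hold=0.0000 ⇒ V=0.0000 continue | (k=8,j=7): S=346.3924, (K−S)⁺=0.0000, hold=0.0000 ⇒ V=0.0000 continue | (k=8,j=8): S=532.2371, (K−S)⁺=0.0000, hold=0.0000 ⇒ V=0.0000 continue  boundary S*=62.1471
step 7: (k=7,j=0): S=21.2363, (K−S)⁺=92.3837, hold=91.2214 ⇒ V=92.3837 exercise | (k=7,j=1): S=32.6299, (K−S)⁺=80.9901, hold=79.8278 ⇒ V=80.9901 exercise | (k=7,j=2): S=50.1363, (K−S)⁺=63.4837, hold=62.3213 ⇒ V=63.4837 exercise | (k=7,j=3): S=77.0352, (K−S)⁺=36.5848, hold=35.9100 ⇒ V=36.5848 exercise | (k=7,j=4): S=118.3658, (K−S)⁺=0.0000, hold=10.0525 ⇒ V=10.0525 continue | (k=7,j=5): S=181.8709, (K−S)⁺=0.0000, hold=0.0000 ⇒ V=0.0000 continue | (k=7,j=6): S=279.4473, (K−S)⁺=0.0000, hold=0.0000 ⇒ V=0.0000 continue | (k=7,j=7): S=429.3750, (K−S)⁺=0.0000, hold=0.0000 ⇒ V=0.0000 continue  boundary S*=77.0352
step 6: (k=6,j=0): S=26.3237, (K−S)⁺=87.2963, hold=86.1339 ⇒ V=87.2963 exercise | (k=6,j=1): S=40.4468, (K−S)⁺=73.1732, hold=72.0109 ⇒ V=73.1732 exercise | (k=6,j=2): S=62.1471, (K−S)⁺=51.4729, hold=50.3105 ⇒ V=51.4729 exercise | (k=6,j=3): S=95.4900, (K−S)⁺=18.1300, hold=23.8575 ⇒ V=23.8575 continue | (k=6,j=4): S=146.7218, (K−S)⁺=0.0000, hold=5.2694 ⇒ V=5.2694 continue | (k=6,j=5): S=225.4403, (K−S)⁺=0.0000, hold=0.0000 ⇒ V=0.0000 continue | (k=6,j=6): S=346.3924, (K−S)⁺=0.0000, hold=0.0000 ⇒ V=0.0000 continue  boundary S*=62.1471
step 5: (k=5,j=0): S=32.6299, (K−S)⁺=80.9901, hold=79.8278 ⇒ V=80.9901 exercise | (k=5,j=1): S=50.1363, (K−S)⁺=63.4837, hold=62.3213 ⇒ V=63.4837 exercise | (k=5,j=2): S=77.0352, (K−S)⁺=36.5848, hold=38.0890 ⇒ V=38.0890 continue | (k=5,j=3): S=118.3658, (K−S)⁺=0.0000, hold=14.9591 ⇒ V=14.9591 continue | (k=5,j=4): S=181.8709, (K−S)⁺=0.0000, hold=2.7621 ⇒ V=2.7621 continue | (k=5,j=5): S=279.4473, (K−S)⁺=0.0000, hold=0.0000 ⇒ V=0.0000 continue  boundary S*=50.1363
step 4: (k=4,j=0): S=40.4468, (K−S)⁺=73.1732, hold=72.0109 ⇒ V=73.1732 exercise | (k=4,j=1): S=62.1471, (K−S)⁺=51.4729, hold=51.0109 ⇒ V=51.4729 exercise | (k=4,j=2): S=95.4900, (K−S)⁺=18.1300, hold=26.9305 ⇒ V=26.9305 continue | (k=4,j=3): S=146.7218, (K−S)⁺=0.0000, hold=9.1274 ⇒ V=9.1274 continue | (k=4,j=4): S=225.4403, (K−S)⁺=0.0000, hold=1.4479 ⇒ V=1.4479 continue  boundary S*=62.1471
step 3: (k=3,j=0): S=50.1363, (K−S)⁺=63.4837, hold=62.3213 ⇒ V=63.4837 exercise | (k=3,j=1): S=77.0352, (K−S)⁺=36.5848, hold=39.5198 ⇒ V=39.5198 continue | (k=3,j=2): S=118.3658, (K−S)⁺=0.0000, hold=18.3662 ⇒ V=18.3662 continue | (k=3,j=3): S=181.8709, (K−S)⁺=0.0000, hold=5.4586 ⇒ V=5.4586 continue  boundary S*=50.1363
step 2: (k=2,j=0): S=62.1471, (K−S)⁺=51.4729, hold=51.6770 ⇒ V=51.6770 continue | (k=2,j=1): S=95.4900, (K−S)⁺=18.1300, hold=29.2667 ⇒ V=29.2667 continue | (k=2,j=2): S=146.7218, (K−S)⁺=0.0000, hold=12.1687 ⇒ V=12.1687 continue  boundary S*=-
step 1: (k=1,j=0): S=77.0352, (K−S)⁺=36.5848, hold=40.7145 ⇒ V=40.7145 continue | (k=1,j=1): S=118.3658, (K−S)⁺=0.0000, hold=21.0068 ⇒ V=21.0068 continue  boundary S*=-
step 0: (k=0,j=0): S=95.4900, (K−S)⁺=18.1300, hold=31.1224 ⇒ V=31.1224 continue  boundary S*=-

price = 31.1224
boundary = - - - 50.1363 62.1471 50.1363 62.1471 77.0352 62.1471
tree:
31.1224
40.7145 21.0068
51.6770 29.2667 12.1687
63.4837 39.5198 18.3662 5.4586
73.1732 51.4729 26.9305 9.1274 1.4479
80.9901 63.4837 38.0890 14.9591 2.7621 0.0000
87.2963 73.1732 51.4729 23.8575 5.2694 0.0000 0.0000
92.3837 80.9901 63.4837 36.5848 10.0525 0.0000 0.0000 0.0000
96.4879 87.2963 73.1732 51.4729 19.1772 0.0000 0.0000 0.0000 0.0000
99.7989 92.3837 80.9901 63.4837 36.5848 0.0000 0.0000 0.0000 0.0000 0.0000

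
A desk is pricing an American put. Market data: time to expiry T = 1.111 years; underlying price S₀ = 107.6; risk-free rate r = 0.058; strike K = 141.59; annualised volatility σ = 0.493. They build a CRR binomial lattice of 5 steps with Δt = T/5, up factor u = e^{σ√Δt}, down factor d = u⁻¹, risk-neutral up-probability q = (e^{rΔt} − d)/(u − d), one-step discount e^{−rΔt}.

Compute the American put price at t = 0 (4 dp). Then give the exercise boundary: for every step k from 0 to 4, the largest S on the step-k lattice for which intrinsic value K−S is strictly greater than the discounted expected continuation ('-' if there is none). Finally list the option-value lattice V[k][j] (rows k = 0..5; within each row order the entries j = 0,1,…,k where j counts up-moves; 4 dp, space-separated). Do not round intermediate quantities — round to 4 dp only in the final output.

price = 41.2223
boundary = - - 67.6021 85.2877 107.6000
tree:
41.2223
56.5239 25.0929
73.9879 38.3768 10.7953
88.0061 56.3023 19.2078 1.5999
99.1175 73.9879 33.9900 3.0569 0.0000
107.9247 88.0061 56.3023 5.8405 0.0000 0.0000

Δt=0.22220  u=1.26161  d=0.79264  q=0.46982  discount=0.98720
step 5 (expiry): payoffs max(K−S,0) = 107.9247 88.0061 56.3023 5.8405 0.0000 0.0000
step 4: (k=4,j=0): S=42.4725, (K−S)⁺=99.1175, hold=97.3044 ⇒ V=99.1175 exercise | (k=4,j=1): S=67.6021, (K−S)⁺=73.9879, hold=72.1749 ⇒ V=73.9879 exercise | (k=4,j=2): S=107.6000, (K−S)⁺=33.9900, hold=32.1770 ⇒ V=33.9900 exercise | (k=4,j=3): S=171.2633, (K−S)⁺=0.0000, hold=3.0569 ⇒ V=3.0569 continue | (k=4,j=4): S=272.5941, (K−S)⁺=0.0000, hold=0.0000 ⇒ V=0.0000 continue  boundary S*=107.6000
step 3: (k=3,j=0): S=53.5839, (K−S)⁺=88.0061, hold=86.1931 ⇒ V=88.0061 exercise | (k=3,j=1): S=85.2877, (K−S)⁺=56.3023, hold=54.4893 ⇒ V=56.3023 exercise | (k=3,j=2): S=135.7495, (K−S)⁺=5.8405, hold=19.2078 ⇒ V=19.2078 continue | (k=3,j=3): S=216.0680, (K−S)⁺=0.0000, hold=1.5999 ⇒ V=1.5999 continue  boundary S*=85.2877
step 2: (k=2,j=0): S=67.6021, (K−S)⁺=73.9879, hold=72.1749 ⇒ V=73.9879 exercise | (k=2,j=1): S=107.6000, (K−S)⁺=33.9900, hold=38.3768 ⇒ V=38.3768 continue | (k=2,j=2): S=171.2633, (K−S)⁺=0.0000, hold=10.7953 ⇒ V=10.7953 continue  boundary S*=67.6021
step 1: (k=1,j=0): S=85.2877, (K−S)⁺=56.3023, hold=56.5239 ⇒ V=56.5239 continue | (k=1,j=1): S=135.7495, (K−S)⁺=5.8405, hold=25.0929 ⇒ V=25.0929 continue  boundary S*=-
step 0: (k=0,j=0): S=107.6000, (K−S)⁺=33.9900, hold=41.2223 ⇒ V=41.2223 continue  boundary S*=-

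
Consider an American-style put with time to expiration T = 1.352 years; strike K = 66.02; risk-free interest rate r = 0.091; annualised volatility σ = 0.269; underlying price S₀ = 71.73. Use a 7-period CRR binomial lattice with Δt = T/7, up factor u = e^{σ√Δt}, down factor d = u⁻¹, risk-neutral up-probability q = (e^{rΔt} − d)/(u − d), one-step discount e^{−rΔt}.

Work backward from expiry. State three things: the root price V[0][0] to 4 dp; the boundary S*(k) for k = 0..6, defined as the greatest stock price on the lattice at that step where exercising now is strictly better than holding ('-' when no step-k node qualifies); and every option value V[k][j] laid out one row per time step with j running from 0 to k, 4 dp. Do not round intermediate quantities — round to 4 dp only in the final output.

Δt=0.19314  u=1.12549  d=0.88850  q=0.54530  discount=0.98258
step 7 (expiry): payoffs max(K−S,0) = 34.6652 26.3019 15.7078 2.2879 0.0000 0.0000 0.0000 0.0000
step 6: (k=6,j=0): S=35.2896, (K−S)⁺=30.7304, hold=29.5802 ⇒ V=30.7304 exercise | (k=6,j=1): S=44.7025, (K−S)⁺=21.3175, hold=20.1673 ⇒ V=21.3175 exercise | (k=6,j=2): S=56.6260, (K−S)⁺=9.3940, hold=8.2437 ⇒ V=9.3940 exercise | (k=6,j=3): S=71.7300, (K−S)⁺=0.0000, hold=1.0222 ⇒ V=1.0222 continue | (k=6,j=4): S=90.8627, (K−S)⁺=0.0000, hold=0.0000 ⇒ V=0.0000 continue | (k=6,j=5): S=115.0987, (K−S)⁺=0.0000, hold=0.0000 ⇒ V=0.0000 continue | (k=6,j=6): S=145.7992, (K−S)⁺=0.0000, hold=0.0000 ⇒ V=0.0000 continue  boundary S*=56.6260
step 5: (k=5,j=0): S=39.7181, (K−S)⁺=26.3019, hold=25.1516 ⇒ V=26.3019 exercise | (k=5,j=1): S=50.3122, (K−S)⁺=15.7078, hold=14.5575 ⇒ V=15.7078 exercise | (k=5,j=2): S=63.7321, (K−S)⁺=2.2879, hold=4.7447 ⇒ V=4.7447 continue | (k=5,j=3): S=80.7315, (K−S)⁺=0.0000, hold=0.4567 ⇒ V=0.4567 continue | (k=5,j=4): S=102.2652, (K−S)⁺=0.0000, hold=0.0000 ⇒ V=0.0000 continue | (k=5,j=5): S=129.5426, (K−S)⁺=0.0000, hold=0.0000 ⇒ V=0.0000 continue  boundary S*=50.3122
step 4: (k=4,j=0): S=44.7025, (K−S)⁺=21.3175, hold=20.1673 ⇒ V=21.3175 exercise | (k=4,j=1): S=56.6260, (K−S)⁺=9.3940, hold=9.5601 ⇒ V=9.5601 continue | (k=4,j=2): S=71.7300, (K−S)⁺=0.0000, hold=2.3645 ⇒ V=2.3645 continue | (k=4,j=3): S=90.8627, (K−S)⁺=0.0000, hold=0.2040 ⇒ V=0.2040 continue | (k=4,j=4): S=115.0987, (K−S)⁺=0.0000, hold=0.0000 ⇒ V=0.0000 continue  boundary S*=44.7025
step 3: (k=3,j=0): S=50.3122, (K−S)⁺=15.7078, hold=14.6465 ⇒ V=15.7078 exercise | (k=3,j=1): S=63.7321, (K−S)⁺=2.2879, hold=5.5382 ⇒ V=5.5382 continue | (k=3,j=2): S=80.7315, (K−S)⁺=0.0000, hold=1.1658 ⇒ V=1.1658 continue | (k=3,j=3): S=102.2652, (K−S)⁺=0.0000, hold=0.0912 ⇒ V=0.0912 continue  boundary S*=50.3122
step 2: (k=2,j=0): S=56.6260, (K−S)⁺=9.3940, hold=9.9853 ⇒ V=9.9853 continue | (k=2,j=1): S=71.7300, (K−S)⁺=0.0000, hold=3.0990 ⇒ V=3.0990 continue | (k=2,j=2): S=90.8627, (K−S)⁺=0.0000, hold=0.5697 ⇒ V=0.5697 continue  boundary S*=-
step 1: (k=1,j=0): S=63.7321, (K−S)⁺=2.2879, hold=6.1216 ⇒ V=6.1216 continue | (k=1,j=1): S=80.7315, (K−S)⁺=0.0000, hold=1.6898 ⇒ V=1.6898 continue  boundary S*=-
step 0: (k=0,j=0): S=71.7300, (K−S)⁺=0.0000, hold=3.6404 ⇒ V=3.6404 continue  boundary S*=-

price = 3.6404
boundary = - - - 50.3122 44.7025 50.3122 56.6260
tree:
3.6404
6.1216 1.6898
9.9853 3.0990 0.5697
15.7078 5.5382 1.1658 0.0912
21.3175 9.5601 2.3645 0.2040 0.0000
26.3019 15.7078 4.7447 0.4567 0.0000 0.0000
30.7304 21.3175 9.3940 1.0222 0.0000 0.0000 0.0000
34.6652 26.3019 15.7078 2.2879 0.0000 0.0000 0.0000 0.0000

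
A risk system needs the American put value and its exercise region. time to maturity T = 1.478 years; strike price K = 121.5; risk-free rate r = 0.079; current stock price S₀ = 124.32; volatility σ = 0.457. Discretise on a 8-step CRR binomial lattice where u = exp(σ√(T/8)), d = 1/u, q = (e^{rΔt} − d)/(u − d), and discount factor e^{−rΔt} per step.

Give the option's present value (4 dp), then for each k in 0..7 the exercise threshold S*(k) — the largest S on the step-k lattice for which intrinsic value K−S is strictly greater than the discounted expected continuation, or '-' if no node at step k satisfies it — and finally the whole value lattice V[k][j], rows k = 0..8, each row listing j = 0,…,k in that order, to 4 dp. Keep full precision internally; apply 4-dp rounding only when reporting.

params: Δt=0.18475 u=1.21705 d=0.82166 q=0.48823 e^(-rΔt)=0.98551
t_8 payoffs: 95.6731 83.2449 64.8361 37.5687 0.0000 0.0000 0.0000 0.0000 0.0000
t_7: node(7,0) S=31.4326 payoff=90.0674 vs cont=88.3069 → 90.0674 [stop]  node(7,1) S=46.5584 payoff=74.9416 vs cont=73.1812 → 74.9416 [stop]  node(7,2) S=68.9629 payoff=52.5371 vs cont=50.7767 → 52.5371 [stop]  node(7,3) S=102.1486 payoff=19.3514 vs cont=18.9478 → 19.3514 [stop]  node(7,4) S=151.3037 payoff=0.0000 vs cont=0.0000 → 0.0000 [wait]  node(7,5) S=224.1128 payoff=0.0000 vs cont=0.0000 → 0.0000 [wait]  node(7,6) S=331.9586 payoff=0.0000 vs cont=0.0000 → 0.0000 [wait]  node(7,7) S=491.7010 payoff=0.0000 vs cont=0.0000 → 0.0000 [wait]  ⇒ S*(7)=102.1486
t_6: node(6,0) S=38.2551 payoff=83.2449 vs cont=81.4844 → 83.2449 [stop]  node(6,1) S=56.6639 payoff=64.8361 vs cont=63.0756 → 64.8361 [stop]  node(6,2) S=83.9313 payoff=37.5687 vs cont=35.8083 → 37.5687 [stop]  node(6,3) S=124.3200 payoff=0.0000 vs cont=9.7599 → 9.7599 [wait]  node(6,4) S=184.1443 payoff=0.0000 vs cont=0.0000 → 0.0000 [wait]  node(6,5) S=272.7566 payoff=0.0000 vs cont=0.0000 → 0.0000 [wait]  node(6,6) S=404.0104 payoff=0.0000 vs cont=0.0000 → 0.0000 [wait]  ⇒ S*(6)=83.9313
t_5: node(5,0) S=46.5584 payoff=74.9416 vs cont=73.1812 → 74.9416 [stop]  node(5,1) S=68.9629 payoff=52.5371 vs cont=50.7767 → 52.5371 [stop]  node(5,2) S=102.1486 payoff=19.3514 vs cont=23.6439 → 23.6439 [wait]  node(5,3) S=151.3037 payoff=0.0000 vs cont=4.9224 → 4.9224 [wait]  node(5,4) S=224.1128 payoff=0.0000 vs cont=0.0000 → 0.0000 [wait]  node(5,5) S=331.9586 payoff=0.0000 vs cont=0.0000 → 0.0000 [wait]  ⇒ S*(5)=68.9629
t_4: node(4,0) S=56.6639 payoff=64.8361 vs cont=63.0756 → 64.8361 [stop]  node(4,1) S=83.9313 payoff=37.5687 vs cont=37.8737 → 37.8737 [wait]  node(4,2) S=124.3200 payoff=0.0000 vs cont=14.2933 → 14.2933 [wait]  node(4,3) S=184.1443 payoff=0.0000 vs cont=2.4826 → 2.4826 [wait]  node(4,4) S=272.7566 payoff=0.0000 vs cont=0.0000 → 0.0000 [wait]  ⇒ S*(4)=56.6639
t_3: node(3,0) S=68.9629 payoff=52.5371 vs cont=50.9234 → 52.5371 [stop]  node(3,1) S=102.1486 payoff=19.3514 vs cont=25.9790 → 25.9790 [wait]  node(3,2) S=151.3037 payoff=0.0000 vs cont=8.4034 → 8.4034 [wait]  node(3,3) S=224.1128 payoff=0.0000 vs cont=1.2521 → 1.2521 [wait]  ⇒ S*(3)=68.9629
t_2: node(2,0) S=83.9313 payoff=37.5687 vs cont=38.9972 → 38.9972 [wait]  node(2,1) S=124.3200 payoff=0.0000 vs cont=17.1459 → 17.1459 [wait]  node(2,2) S=184.1443 payoff=0.0000 vs cont=4.8407 → 4.8407 [wait]  ⇒ S*(2)=-
t_1: node(1,0) S=102.1486 payoff=19.3514 vs cont=27.9182 → 27.9182 [wait]  node(1,1) S=151.3037 payoff=0.0000 vs cont=10.9767 → 10.9767 [wait]  ⇒ S*(1)=-
t_0: node(0,0) S=124.3200 payoff=0.0000 vs cont=19.3621 → 19.3621 [wait]  ⇒ S*(0)=-

price = 19.3621
boundary = - - - 68.9629 56.6639 68.9629 83.9313 102.1486
tree:
19.3621
27.9182 10.9767
38.9972 17.1459 4.8407
52.5371 25.9790 8.4034 1.2521
64.8361 37.8737 14.2933 2.4826 0.0000
74.9416 52.5371 23.6439 4.9224 0.0000 0.0000
83.2449 64.8361 37.5687 9.7599 0.0000 0.0000 0.0000
90.0674 74.9416 52.5371 19.3514 0.0000 0.0000 0.0000 0.0000
95.6731 83.2449 64.8361 37.5687 0.0000 0.0000 0.0000 0.0000 0.0000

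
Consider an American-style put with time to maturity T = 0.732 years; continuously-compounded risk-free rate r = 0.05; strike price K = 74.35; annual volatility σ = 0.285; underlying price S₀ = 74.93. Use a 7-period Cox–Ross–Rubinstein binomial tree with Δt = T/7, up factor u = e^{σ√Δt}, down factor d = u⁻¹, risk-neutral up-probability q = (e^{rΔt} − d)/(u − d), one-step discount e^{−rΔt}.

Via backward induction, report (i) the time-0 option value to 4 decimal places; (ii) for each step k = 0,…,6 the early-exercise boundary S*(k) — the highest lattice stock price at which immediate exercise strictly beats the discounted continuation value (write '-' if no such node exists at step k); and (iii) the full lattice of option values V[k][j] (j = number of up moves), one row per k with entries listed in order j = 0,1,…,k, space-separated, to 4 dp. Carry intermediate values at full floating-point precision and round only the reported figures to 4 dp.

params: Δt=0.10457 u=1.09654 d=0.91196 q=0.50538 e^(-rΔt)=0.99479
t_7 payoffs: 35.0423 27.0862 17.5198 6.0170 0.0000 0.0000 0.0000 0.0000
t_6: node(6,0) S=43.1026 payoff=31.2474 vs cont=30.8597 → 31.2474 [stop]  node(6,1) S=51.8268 payoff=22.5232 vs cont=22.1355 → 22.5232 [stop]  node(6,2) S=62.3168 payoff=12.0332 vs cont=11.6455 → 12.0332 [stop]  node(6,3) S=74.9300 payoff=0.0000 vs cont=2.9606 → 2.9606 [wait]  node(6,4) S=90.0962 payoff=0.0000 vs cont=0.0000 → 0.0000 [wait]  node(6,5) S=108.3321 payoff=0.0000 vs cont=0.0000 → 0.0000 [wait]  node(6,6) S=130.2591 payoff=0.0000 vs cont=0.0000 → 0.0000 [wait]  ⇒ S*(6)=62.3168
t_5: node(5,0) S=47.2638 payoff=27.0862 vs cont=26.6985 → 27.0862 [stop]  node(5,1) S=56.8302 payoff=17.5198 vs cont=17.1320 → 17.5198 [stop]  node(5,2) S=68.3330 payoff=6.0170 vs cont=7.4093 → 7.4093 [wait]  node(5,3) S=82.1639 payoff=0.0000 vs cont=1.4568 → 1.4568 [wait]  node(5,4) S=98.7943 payoff=0.0000 vs cont=0.0000 → 0.0000 [wait]  node(5,5) S=118.7908 payoff=0.0000 vs cont=0.0000 → 0.0000 [wait]  ⇒ S*(5)=56.8302
t_4: node(4,0) S=51.8268 payoff=22.5232 vs cont=22.1355 → 22.5232 [stop]  node(4,1) S=62.3168 payoff=12.0332 vs cont=12.3455 → 12.3455 [wait]  node(4,2) S=74.9300 payoff=0.0000 vs cont=4.3781 → 4.3781 [wait]  node(4,3) S=90.0962 payoff=0.0000 vs cont=0.7168 → 0.7168 [wait]  node(4,4) S=108.3321 payoff=0.0000 vs cont=0.0000 → 0.0000 [wait]  ⇒ S*(4)=51.8268
t_3: node(3,0) S=56.8302 payoff=17.5198 vs cont=17.2890 → 17.5198 [stop]  node(3,1) S=68.3330 payoff=6.0170 vs cont=8.2756 → 8.2756 [wait]  node(3,2) S=82.1639 payoff=0.0000 vs cont=2.5146 → 2.5146 [wait]  node(3,3) S=98.7943 payoff=0.0000 vs cont=0.3527 → 0.3527 [wait]  ⇒ S*(3)=56.8302
t_2: node(2,0) S=62.3168 payoff=12.0332 vs cont=12.7810 → 12.7810 [wait]  node(2,1) S=74.9300 payoff=0.0000 vs cont=5.3361 → 5.3361 [wait]  node(2,2) S=90.0962 payoff=0.0000 vs cont=1.4146 → 1.4146 [wait]  ⇒ S*(2)=-
t_1: node(1,0) S=68.3330 payoff=6.0170 vs cont=8.9715 → 8.9715 [wait]  node(1,1) S=82.1639 payoff=0.0000 vs cont=3.3368 → 3.3368 [wait]  ⇒ S*(1)=-
t_0: node(0,0) S=74.9300 payoff=0.0000 vs cont=6.0919 → 6.0919 [wait]  ⇒ S*(0)=-

price = 6.0919
boundary = - - - 56.8302 51.8268 56.8302 62.3168
tree:
6.0919
8.9715 3.3368
12.7810 5.3361 1.4146
17.5198 8.2756 2.5146 0.3527
22.5232 12.3455 4.3781 0.7168 0.0000
27.0862 17.5198 7.4093 1.4568 0.0000 0.0000
31.2474 22.5232 12.0332 2.9606 0.0000 0.0000 0.0000
35.0423 27.0862 17.5198 6.0170 0.0000 0.0000 0.0000 0.0000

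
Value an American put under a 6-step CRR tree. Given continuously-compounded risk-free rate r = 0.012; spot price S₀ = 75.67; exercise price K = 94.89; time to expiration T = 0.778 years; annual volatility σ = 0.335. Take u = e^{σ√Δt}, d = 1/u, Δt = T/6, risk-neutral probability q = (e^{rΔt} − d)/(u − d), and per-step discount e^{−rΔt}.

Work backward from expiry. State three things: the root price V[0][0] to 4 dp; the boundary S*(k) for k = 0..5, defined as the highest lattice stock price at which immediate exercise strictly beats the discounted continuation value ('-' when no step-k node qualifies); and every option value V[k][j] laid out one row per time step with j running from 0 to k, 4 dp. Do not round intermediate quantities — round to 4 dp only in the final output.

params: Δt=0.12967 u=1.12821 d=0.88636 q=0.47632 e^(-rΔt)=0.99845
t_6 payoffs: 58.1966 48.1847 35.4409 19.2200 0.0000 0.0000 0.0000
t_5: node(5,0) S=41.3978 payoff=53.4922 vs cont=53.3447 → 53.4922 [stop]  node(5,1) S=52.6933 payoff=42.1967 vs cont=42.0491 → 42.1967 [stop]  node(5,2) S=67.0709 payoff=27.8191 vs cont=27.6715 → 27.8191 [stop]  node(5,3) S=85.3715 payoff=9.5185 vs cont=10.0495 → 10.0495 [wait]  node(5,4) S=108.6656 payoff=0.0000 vs cont=0.0000 → 0.0000 [wait]  node(5,5) S=138.3154 payoff=0.0000 vs cont=0.0000 → 0.0000 [wait]  ⇒ S*(5)=67.0709
t_4: node(4,0) S=46.7053 payoff=48.1847 vs cont=48.0372 → 48.1847 [stop]  node(4,1) S=59.4491 payoff=35.4409 vs cont=35.2934 → 35.4409 [stop]  node(4,2) S=75.6700 payoff=19.2200 vs cont=19.3250 → 19.3250 [wait]  node(4,3) S=96.3169 payoff=0.0000 vs cont=5.2546 → 5.2546 [wait]  node(4,4) S=122.5974 payoff=0.0000 vs cont=0.0000 → 0.0000 [wait]  ⇒ S*(4)=59.4491
t_3: node(3,0) S=52.6933 payoff=42.1967 vs cont=42.0491 → 42.1967 [stop]  node(3,1) S=67.0709 payoff=27.8191 vs cont=27.7215 → 27.8191 [stop]  node(3,2) S=85.3715 payoff=9.5185 vs cont=12.6034 → 12.6034 [wait]  node(3,3) S=108.6656 payoff=0.0000 vs cont=2.7475 → 2.7475 [wait]  ⇒ S*(3)=67.0709
t_2: node(2,0) S=59.4491 payoff=35.4409 vs cont=35.2934 → 35.4409 [stop]  node(2,1) S=75.6700 payoff=19.2200 vs cont=20.5396 → 20.5396 [wait]  node(2,2) S=96.3169 payoff=0.0000 vs cont=7.8965 → 7.8965 [wait]  ⇒ S*(2)=59.4491
t_1: node(1,0) S=67.0709 payoff=27.8191 vs cont=28.2991 → 28.2991 [wait]  node(1,1) S=85.3715 payoff=9.5185 vs cont=14.4949 → 14.4949 [wait]  ⇒ S*(1)=-
t_0: node(0,0) S=75.6700 payoff=19.2200 vs cont=21.6901 → 21.6901 [wait]  ⇒ S*(0)=-

price = 21.6901
boundary = - - 59.4491 67.0709 59.4491 67.0709
tree:
21.6901
28.2991 14.4949
35.4409 20.5396 7.8965
42.1967 27.8191 12.6034 2.7475
48.1847 35.4409 19.3250 5.2546 0.0000
53.4922 42.1967 27.8191 10.0495 0.0000 0.0000
58.1966 48.1847 35.4409 19.2200 0.0000 0.0000 0.0000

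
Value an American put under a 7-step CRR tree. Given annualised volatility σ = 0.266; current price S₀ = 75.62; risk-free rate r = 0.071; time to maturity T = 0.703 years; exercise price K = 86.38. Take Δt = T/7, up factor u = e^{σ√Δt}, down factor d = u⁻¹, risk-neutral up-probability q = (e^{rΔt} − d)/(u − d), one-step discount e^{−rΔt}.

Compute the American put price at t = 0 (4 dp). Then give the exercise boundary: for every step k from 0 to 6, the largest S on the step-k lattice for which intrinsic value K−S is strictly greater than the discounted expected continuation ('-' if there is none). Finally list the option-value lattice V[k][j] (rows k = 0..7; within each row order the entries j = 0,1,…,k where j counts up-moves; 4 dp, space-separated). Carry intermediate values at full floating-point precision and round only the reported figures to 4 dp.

price = 12.0488
boundary = - 69.5068 63.8877 69.5068 63.8877 69.5068 75.6200
tree:
12.0488
16.8732 7.7847
22.4923 11.6807 4.3143
27.6570 16.8732 7.0735 1.8401
32.4043 22.4923 11.1896 3.3913 0.4411
36.7678 27.6570 16.8732 6.1247 0.9282 0.0000
40.7785 32.4043 22.4923 10.7600 1.9529 0.0000 0.0000
44.4650 36.7678 27.6570 16.8732 4.1091 0.0000 0.0000 0.0000

Δt=0.10043, u=1.08795, d=0.91916, q=0.52133, disc=e^(-rΔt)=0.99289
k=7 terminal: V=max(K-S,0) → 44.4650 36.7678 27.6570 16.8732 4.1091 0.0000 0.0000 0.0000
k=6: j=0 S=45.6015 intr=40.7785 cont=40.1647 V=40.7785[EX]; j=1 S=53.9757 intr=32.4043 cont=31.7905 V=32.4043[EX]; j=2 S=63.8877 intr=22.4923 cont=21.8785 V=22.4923[EX]; j=3 S=75.6200 intr=10.7600 cont=10.1463 V=10.7600[EX]; j=4 S=89.5068 intr=0.0000 cont=1.9529 V=1.9529[hold]; j=5 S=105.9437 intr=0.0000 cont=0.0000 V=0.0000[hold]; j=6 S=125.3990 intr=0.0000 cont=0.0000 V=0.0000[hold]  S*(6)=75.6200
k=5: j=0 S=49.6122 intr=36.7678 cont=36.1540 V=36.7678[EX]; j=1 S=58.7230 intr=27.6570 cont=27.0433 V=27.6570[EX]; j=2 S=69.5068 intr=16.8732 cont=16.2595 V=16.8732[EX]; j=3 S=82.2709 intr=4.1091 cont=6.1247 V=6.1247[hold]; j=4 S=97.3790 intr=0.0000 cont=0.9282 V=0.9282[hold]; j=5 S=115.2616 intr=0.0000 cont=0.0000 V=0.0000[hold]  S*(5)=69.5068
k=4: j=0 S=53.9757 intr=32.4043 cont=31.7905 V=32.4043[EX]; j=1 S=63.8877 intr=22.4923 cont=21.8785 V=22.4923[EX]; j=2 S=75.6200 intr=10.7600 cont=11.1896 V=11.1896[hold]; j=3 S=89.5068 intr=0.0000 cont=3.3913 V=3.3913[hold]; j=4 S=105.9437 intr=0.0000 cont=0.4411 V=0.4411[hold]  S*(4)=63.8877
k=3: j=0 S=58.7230 intr=27.6570 cont=27.0433 V=27.6570[EX]; j=1 S=69.5068 intr=16.8732 cont=16.4819 V=16.8732[EX]; j=2 S=82.2709 intr=4.1091 cont=7.0735 V=7.0735[hold]; j=3 S=97.3790 intr=0.0000 cont=1.8401 V=1.8401[hold]  S*(3)=69.5068
k=2: j=0 S=63.8877 intr=22.4923 cont=21.8785 V=22.4923[EX]; j=1 S=75.6200 intr=10.7600 cont=11.6807 V=11.6807[hold]; j=2 S=89.5068 intr=0.0000 cont=4.3143 V=4.3143[hold]  S*(2)=63.8877
k=1: j=0 S=69.5068 intr=16.8732 cont=16.7361 V=16.8732[EX]; j=1 S=82.2709 intr=4.1091 cont=7.7847 V=7.7847[hold]  S*(1)=69.5068
k=0: j=0 S=75.6200 intr=10.7600 cont=12.0488 V=12.0488[hold]  S*(0)=-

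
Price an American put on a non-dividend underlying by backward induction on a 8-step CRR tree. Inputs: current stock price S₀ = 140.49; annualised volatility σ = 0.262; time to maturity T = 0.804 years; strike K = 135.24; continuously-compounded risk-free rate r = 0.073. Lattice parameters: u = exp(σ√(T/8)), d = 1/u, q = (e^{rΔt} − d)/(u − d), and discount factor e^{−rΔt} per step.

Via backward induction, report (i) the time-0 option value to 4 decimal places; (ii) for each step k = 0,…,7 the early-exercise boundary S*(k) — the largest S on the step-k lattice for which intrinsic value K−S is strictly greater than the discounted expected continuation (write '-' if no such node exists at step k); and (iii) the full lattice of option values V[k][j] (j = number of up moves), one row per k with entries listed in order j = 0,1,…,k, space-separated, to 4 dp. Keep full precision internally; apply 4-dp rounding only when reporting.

Δt=0.10050, u=1.08661, d=0.92030, q=0.52352, disc=e^(-rΔt)=0.99269
k=8 terminal: V=max(K-S,0) → 62.9513 49.8879 34.4638 16.2524 0.0000 0.0000 0.0000 0.0000 0.0000
k=7: j=0 S=78.5493 intr=56.6907 cont=55.7021 V=56.6907[EX]; j=1 S=92.7441 intr=42.4959 cont=41.5074 V=42.4959[EX]; j=2 S=109.5040 intr=25.7360 cont=24.7475 V=25.7360[EX]; j=3 S=129.2926 intr=5.9474 cont=7.6873 V=7.6873[hold]; j=4 S=152.6572 intr=0.0000 cont=0.0000 V=0.0000[hold]; j=5 S=180.2441 intr=0.0000 cont=0.0000 V=0.0000[hold]; j=6 S=212.8162 intr=0.0000 cont=0.0000 V=0.0000[hold]; j=7 S=251.2745 intr=0.0000 cont=0.0000 V=0.0000[hold]  S*(7)=109.5040
k=6: j=0 S=85.3521 intr=49.8879 cont=48.8993 V=49.8879[EX]; j=1 S=100.7762 intr=34.4638 cont=33.4753 V=34.4638[EX]; j=2 S=118.9876 intr=16.2524 cont=16.1680 V=16.2524[EX]; j=3 S=140.4900 intr=0.0000 cont=3.6360 V=3.6360[hold]; j=4 S=165.8781 intr=0.0000 cont=0.0000 V=0.0000[hold]; j=5 S=195.8542 intr=0.0000 cont=0.0000 V=0.0000[hold]; j=6 S=231.2473 intr=0.0000 cont=0.0000 V=0.0000[hold]  S*(6)=118.9876
k=5: j=0 S=92.7441 intr=42.4959 cont=41.5074 V=42.4959[EX]; j=1 S=109.5040 intr=25.7360 cont=24.7475 V=25.7360[EX]; j=2 S=129.2926 intr=5.9474 cont=9.5769 V=9.5769[hold]; j=3 S=152.6572 intr=0.0000 cont=1.7198 V=1.7198[hold]; j=4 S=180.2441 intr=0.0000 cont=0.0000 V=0.0000[hold]; j=5 S=212.8162 intr=0.0000 cont=0.0000 V=0.0000[hold]  S*(5)=109.5040
k=4: j=0 S=100.7762 intr=34.4638 cont=33.4753 V=34.4638[EX]; j=1 S=118.9876 intr=16.2524 cont=17.1501 V=17.1501[hold]; j=2 S=140.4900 intr=0.0000 cont=5.4236 V=5.4236[hold]; j=3 S=165.8781 intr=0.0000 cont=0.8135 V=0.8135[hold]; j=4 S=195.8542 intr=0.0000 cont=0.0000 V=0.0000[hold]  S*(4)=100.7762
k=3: j=0 S=109.5040 intr=25.7360 cont=25.2140 V=25.7360[EX]; j=1 S=129.2926 intr=5.9474 cont=10.9305 V=10.9305[hold]; j=2 S=152.6572 intr=0.0000 cont=2.9881 V=2.9881[hold]; j=3 S=180.2441 intr=0.0000 cont=0.3848 V=0.3848[hold]  S*(3)=109.5040
k=2: j=0 S=118.9876 intr=16.2524 cont=17.8535 V=17.8535[hold]; j=1 S=140.4900 intr=0.0000 cont=6.7230 V=6.7230[hold]; j=2 S=165.8781 intr=0.0000 cont=1.6133 V=1.6133[hold]  S*(2)=-
k=1: j=0 S=129.2926 intr=5.9474 cont=11.9385 V=11.9385[hold]; j=1 S=152.6572 intr=0.0000 cont=4.0184 V=4.0184[hold]  S*(1)=-
k=0: j=0 S=140.4900 intr=0.0000 cont=7.7352 V=7.7352[hold]  S*(0)=-

price = 7.7352
boundary = - - - 109.5040 100.7762 109.5040 118.9876 109.5040
tree:
7.7352
11.9385 4.0184
17.8535 6.7230 1.6133
25.7360 10.9305 2.9881 0.3848
34.4638 17.1501 5.4236 0.8135 0.0000
42.4959 25.7360 9.5769 1.7198 0.0000 0.0000
49.8879 34.4638 16.2524 3.6360 0.0000 0.0000 0.0000
56.6907 42.4959 25.7360 7.6873 0.0000 0.0000 0.0000 0.0000
62.9513 49.8879 34.4638 16.2524 0.0000 0.0000 0.0000 0.0000 0.0000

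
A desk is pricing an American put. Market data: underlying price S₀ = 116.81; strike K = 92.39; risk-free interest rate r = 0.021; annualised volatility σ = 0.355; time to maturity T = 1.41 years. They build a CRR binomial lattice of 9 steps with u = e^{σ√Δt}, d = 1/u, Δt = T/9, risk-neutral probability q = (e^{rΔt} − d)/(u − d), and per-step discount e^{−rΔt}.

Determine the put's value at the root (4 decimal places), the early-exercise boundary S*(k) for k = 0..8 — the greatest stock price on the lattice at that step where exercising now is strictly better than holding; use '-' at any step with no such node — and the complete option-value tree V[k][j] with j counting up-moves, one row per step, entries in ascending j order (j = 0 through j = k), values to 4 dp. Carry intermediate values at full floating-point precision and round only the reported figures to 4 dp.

params: Δt=0.15667 u=1.15086 d=0.86891 q=0.47662 e^(-rΔt)=0.99672
t_9 payoffs: 59.4090 48.7071 34.5325 15.7584 0.0000 0.0000 0.0000 0.0000 0.0000 0.0000
t_8: node(8,0) S=37.9566 payoff=54.4334 vs cont=54.1299 → 54.4334 [stop]  node(8,1) S=50.2731 payoff=42.1169 vs cont=41.8134 → 42.1169 [stop]  node(8,2) S=66.5861 payoff=25.8039 vs cont=25.5004 → 25.8039 [stop]  node(8,3) S=88.1926 payoff=4.1974 vs cont=8.2206 → 8.2206 [wait]  node(8,4) S=116.8100 payoff=0.0000 vs cont=0.0000 → 0.0000 [wait]  node(8,5) S=154.7135 payoff=0.0000 vs cont=0.0000 → 0.0000 [wait]  node(8,6) S=204.9162 payoff=0.0000 vs cont=0.0000 → 0.0000 [wait]  node(8,7) S=271.4090 payoff=0.0000 vs cont=0.0000 → 0.0000 [wait]  node(8,8) S=359.4780 payoff=0.0000 vs cont=0.0000 → 0.0000 [wait]  ⇒ S*(8)=66.5861
t_7: node(7,0) S=43.6829 payoff=48.7071 vs cont=48.4036 → 48.7071 [stop]  node(7,1) S=57.8575 payoff=34.5325 vs cont=34.2290 → 34.5325 [stop]  node(7,2) S=76.6316 payoff=15.7584 vs cont=17.3661 → 17.3661 [wait]  node(7,3) S=101.4976 payoff=0.0000 vs cont=4.2884 → 4.2884 [wait]  node(7,4) S=134.4324 payoff=0.0000 vs cont=0.0000 → 0.0000 [wait]  node(7,5) S=178.0542 payoff=0.0000 vs cont=0.0000 → 0.0000 [wait]  node(7,6) S=235.8306 payoff=0.0000 vs cont=0.0000 → 0.0000 [wait]  node(7,7) S=312.3549 payoff=0.0000 vs cont=0.0000 → 0.0000 [wait]  ⇒ S*(7)=57.8575
t_6: node(6,0) S=50.2731 payoff=42.1169 vs cont=41.8134 → 42.1169 [stop]  node(6,1) S=66.5861 payoff=25.8039 vs cont=26.2642 → 26.2642 [wait]  node(6,2) S=88.1926 payoff=4.1974 vs cont=11.0965 → 11.0965 [wait]  node(6,3) S=116.8100 payoff=0.0000 vs cont=2.2371 → 2.2371 [wait]  node(6,4) S=154.7135 payoff=0.0000 vs cont=0.0000 → 0.0000 [wait]  node(6,5) S=204.9162 payoff=0.0000 vs cont=0.0000 → 0.0000 [wait]  node(6,6) S=271.4090 payoff=0.0000 vs cont=0.0000 → 0.0000 [wait]  ⇒ S*(6)=50.2731
t_5: node(5,0) S=57.8575 payoff=34.5325 vs cont=34.4477 → 34.5325 [stop]  node(5,1) S=76.6316 payoff=15.7584 vs cont=18.9725 → 18.9725 [wait]  node(5,2) S=101.4976 payoff=0.0000 vs cont=6.8514 → 6.8514 [wait]  node(5,3) S=134.4324 payoff=0.0000 vs cont=1.1670 → 1.1670 [wait]  node(5,4) S=178.0542 payoff=0.0000 vs cont=0.0000 → 0.0000 [wait]  node(5,5) S=235.8306 payoff=0.0000 vs cont=0.0000 → 0.0000 [wait]  ⇒ S*(5)=57.8575
t_4: node(4,0) S=66.5861 payoff=25.8039 vs cont=27.0272 → 27.0272 [wait]  node(4,1) S=88.1926 payoff=4.1974 vs cont=13.1520 → 13.1520 [wait]  node(4,2) S=116.8100 payoff=0.0000 vs cont=4.1285 → 4.1285 [wait]  node(4,3) S=154.7135 payoff=0.0000 vs cont=0.6088 → 0.6088 [wait]  node(4,4) S=204.9162 payoff=0.0000 vs cont=0.0000 → 0.0000 [wait]  ⇒ S*(4)=-
t_3: node(3,0) S=76.6316 payoff=15.7584 vs cont=20.3470 → 20.3470 [wait]  node(3,1) S=101.4976 payoff=0.0000 vs cont=8.8222 → 8.8222 [wait]  node(3,2) S=134.4324 payoff=0.0000 vs cont=2.4429 → 2.4429 [wait]  node(3,3) S=178.0542 payoff=0.0000 vs cont=0.3176 → 0.3176 [wait]  ⇒ S*(3)=-
t_2: node(2,0) S=88.1926 payoff=4.1974 vs cont=14.8053 → 14.8053 [wait]  node(2,1) S=116.8100 payoff=0.0000 vs cont=5.7627 → 5.7627 [wait]  node(2,2) S=154.7135 payoff=0.0000 vs cont=1.4252 → 1.4252 [wait]  ⇒ S*(2)=-
t_1: node(1,0) S=101.4976 payoff=0.0000 vs cont=10.4610 → 10.4610 [wait]  node(1,1) S=134.4324 payoff=0.0000 vs cont=3.6833 → 3.6833 [wait]  ⇒ S*(1)=-
t_0: node(0,0) S=116.8100 payoff=0.0000 vs cont=7.2068 → 7.2068 [wait]  ⇒ S*(0)=-

price = 7.2068
boundary = - - - - - 57.8575 50.2731 57.8575 66.5861
tree:
7.2068
10.4610 3.6833
14.8053 5.7627 1.4252
20.3470 8.8222 2.4429 0.3176
27.0272 13.1520 4.1285 0.6088 0.0000
34.5325 18.9725 6.8514 1.1670 0.0000 0.0000
42.1169 26.2642 11.0965 2.2371 0.0000 0.0000 0.0000
48.7071 34.5325 17.3661 4.2884 0.0000 0.0000 0.0000 0.0000
54.4334 42.1169 25.8039 8.2206 0.0000 0.0000 0.0000 0.0000 0.0000
59.4090 48.7071 34.5325 15.7584 0.0000 0.0000 0.0000 0.0000 0.0000 0.0000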